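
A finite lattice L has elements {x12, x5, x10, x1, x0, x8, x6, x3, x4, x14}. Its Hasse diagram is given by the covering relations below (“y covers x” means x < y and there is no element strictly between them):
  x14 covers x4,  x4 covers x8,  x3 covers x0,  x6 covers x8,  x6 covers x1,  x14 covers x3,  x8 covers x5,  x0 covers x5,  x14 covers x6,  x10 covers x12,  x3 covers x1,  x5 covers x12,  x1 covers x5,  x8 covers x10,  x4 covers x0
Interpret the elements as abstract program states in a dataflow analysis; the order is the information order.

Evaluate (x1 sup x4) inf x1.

x1 ∨ x4 = x14
x14 ∧ x1 = x1

x1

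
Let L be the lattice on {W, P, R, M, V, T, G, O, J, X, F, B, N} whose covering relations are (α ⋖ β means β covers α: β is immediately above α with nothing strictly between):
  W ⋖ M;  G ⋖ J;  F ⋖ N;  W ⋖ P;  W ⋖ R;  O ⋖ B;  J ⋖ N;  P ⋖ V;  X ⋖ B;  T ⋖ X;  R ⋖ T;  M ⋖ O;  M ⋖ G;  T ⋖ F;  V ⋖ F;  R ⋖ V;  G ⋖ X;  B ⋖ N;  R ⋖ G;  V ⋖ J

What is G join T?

X

Common upper bounds of {G, T}: B, N, X.
The least among these is X.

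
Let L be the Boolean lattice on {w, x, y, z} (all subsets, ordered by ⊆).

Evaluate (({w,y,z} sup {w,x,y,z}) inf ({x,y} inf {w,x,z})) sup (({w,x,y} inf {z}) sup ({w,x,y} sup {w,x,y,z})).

{w,x,y,z}

{w,y,z} ∨ {w,x,y,z} = {w,x,y,z}
{x,y} ∧ {w,x,z} = {x}
{w,x,y,z} ∧ {x} = {x}
{w,x,y} ∧ {z} = {}
{w,x,y} ∨ {w,x,y,z} = {w,x,y,z}
{} ∨ {w,x,y,z} = {w,x,y,z}
{x} ∨ {w,x,y,z} = {w,x,y,z}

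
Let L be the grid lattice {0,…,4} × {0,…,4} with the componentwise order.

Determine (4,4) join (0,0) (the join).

Common upper bounds of {(4,4), (0,0)}: (4,4).
The least among these is (4,4).

(4,4)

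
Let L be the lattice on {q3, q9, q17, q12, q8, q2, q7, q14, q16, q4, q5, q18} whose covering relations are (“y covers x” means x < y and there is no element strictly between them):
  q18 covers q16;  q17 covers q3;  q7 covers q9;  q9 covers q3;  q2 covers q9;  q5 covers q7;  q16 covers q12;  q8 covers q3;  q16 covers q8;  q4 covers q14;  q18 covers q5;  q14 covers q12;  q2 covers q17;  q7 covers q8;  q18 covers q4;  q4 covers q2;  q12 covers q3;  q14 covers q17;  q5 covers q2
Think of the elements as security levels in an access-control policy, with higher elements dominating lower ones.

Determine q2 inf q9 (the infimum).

Common lower bounds of {q2, q9}: q3, q9.
The greatest among these is q9.

q9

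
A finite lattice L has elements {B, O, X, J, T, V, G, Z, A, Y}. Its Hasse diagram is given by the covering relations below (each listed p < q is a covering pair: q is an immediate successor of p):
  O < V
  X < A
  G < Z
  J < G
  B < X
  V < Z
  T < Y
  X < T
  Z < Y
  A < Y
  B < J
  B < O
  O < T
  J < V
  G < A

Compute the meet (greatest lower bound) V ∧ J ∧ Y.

Common lower bounds of {V, J, Y}: B, J.
The greatest among these is J.

J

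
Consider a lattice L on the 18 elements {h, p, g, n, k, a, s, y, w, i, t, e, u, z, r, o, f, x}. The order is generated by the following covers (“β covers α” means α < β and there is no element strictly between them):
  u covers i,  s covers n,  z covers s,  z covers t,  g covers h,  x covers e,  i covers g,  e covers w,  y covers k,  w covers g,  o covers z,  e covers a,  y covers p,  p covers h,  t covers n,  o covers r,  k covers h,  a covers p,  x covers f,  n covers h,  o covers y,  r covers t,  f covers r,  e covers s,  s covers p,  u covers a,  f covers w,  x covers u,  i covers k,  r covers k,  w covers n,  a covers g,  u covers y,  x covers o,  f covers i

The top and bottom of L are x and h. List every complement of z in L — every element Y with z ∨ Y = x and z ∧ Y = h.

Need Y with z ∨ Y = x and z ∧ Y = h.
Checking each element gives: g, i.

g, i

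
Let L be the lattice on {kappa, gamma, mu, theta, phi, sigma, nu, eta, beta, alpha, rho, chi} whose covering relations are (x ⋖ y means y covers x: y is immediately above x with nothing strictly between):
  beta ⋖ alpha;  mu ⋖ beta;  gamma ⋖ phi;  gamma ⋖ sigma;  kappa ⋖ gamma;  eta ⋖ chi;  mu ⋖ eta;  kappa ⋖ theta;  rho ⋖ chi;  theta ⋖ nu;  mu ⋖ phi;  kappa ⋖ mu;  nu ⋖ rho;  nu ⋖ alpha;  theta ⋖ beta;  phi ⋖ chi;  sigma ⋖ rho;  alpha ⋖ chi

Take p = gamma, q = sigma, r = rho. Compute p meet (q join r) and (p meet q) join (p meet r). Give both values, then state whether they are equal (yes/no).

gamma; gamma; yes

q join r = rho, so p meet (q join r) = gamma meet rho = gamma.
p meet q = gamma and p meet r = gamma, so (p meet q) join (p meet r) = gamma join gamma = gamma.
Equal: yes.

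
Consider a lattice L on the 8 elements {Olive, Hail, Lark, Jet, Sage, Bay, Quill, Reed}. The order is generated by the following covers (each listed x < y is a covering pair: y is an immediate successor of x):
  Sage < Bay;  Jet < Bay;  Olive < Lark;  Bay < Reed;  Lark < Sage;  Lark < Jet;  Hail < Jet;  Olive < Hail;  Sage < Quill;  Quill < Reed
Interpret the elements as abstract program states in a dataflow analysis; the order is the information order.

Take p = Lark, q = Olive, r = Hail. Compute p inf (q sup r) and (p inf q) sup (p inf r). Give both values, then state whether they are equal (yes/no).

q sup r = Hail, so p inf (q sup r) = Lark inf Hail = Olive.
p inf q = Olive and p inf r = Olive, so (p inf q) sup (p inf r) = Olive sup Olive = Olive.
Equal: yes.

Olive; Olive; yes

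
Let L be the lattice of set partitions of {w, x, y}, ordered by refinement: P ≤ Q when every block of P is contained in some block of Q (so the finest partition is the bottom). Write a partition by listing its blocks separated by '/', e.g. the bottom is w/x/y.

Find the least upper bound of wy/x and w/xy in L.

The join of wy/x and w/xy merges any blocks that overlap across the partitions, giving wxy.

wxy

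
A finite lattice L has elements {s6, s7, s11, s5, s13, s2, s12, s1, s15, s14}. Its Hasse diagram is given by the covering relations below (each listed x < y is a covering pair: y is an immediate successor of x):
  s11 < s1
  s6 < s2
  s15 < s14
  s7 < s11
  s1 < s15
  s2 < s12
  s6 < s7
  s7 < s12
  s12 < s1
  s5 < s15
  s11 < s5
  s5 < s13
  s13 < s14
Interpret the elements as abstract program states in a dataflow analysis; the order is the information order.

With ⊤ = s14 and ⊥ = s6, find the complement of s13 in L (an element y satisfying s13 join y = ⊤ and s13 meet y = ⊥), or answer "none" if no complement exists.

Need y with s13 ∨ y = s14 and s13 ∧ y = s6.
Checking each element gives: s2.

s2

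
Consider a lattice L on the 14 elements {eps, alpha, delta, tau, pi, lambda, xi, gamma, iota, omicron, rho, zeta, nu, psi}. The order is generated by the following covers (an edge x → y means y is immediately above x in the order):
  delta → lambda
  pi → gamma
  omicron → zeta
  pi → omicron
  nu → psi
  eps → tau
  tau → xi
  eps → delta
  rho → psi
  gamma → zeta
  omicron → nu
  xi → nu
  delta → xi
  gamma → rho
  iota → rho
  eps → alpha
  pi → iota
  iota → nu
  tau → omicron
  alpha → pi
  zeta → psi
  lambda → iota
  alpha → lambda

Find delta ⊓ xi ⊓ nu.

Common lower bounds of {delta, xi, nu}: delta, eps.
The greatest among these is delta.

delta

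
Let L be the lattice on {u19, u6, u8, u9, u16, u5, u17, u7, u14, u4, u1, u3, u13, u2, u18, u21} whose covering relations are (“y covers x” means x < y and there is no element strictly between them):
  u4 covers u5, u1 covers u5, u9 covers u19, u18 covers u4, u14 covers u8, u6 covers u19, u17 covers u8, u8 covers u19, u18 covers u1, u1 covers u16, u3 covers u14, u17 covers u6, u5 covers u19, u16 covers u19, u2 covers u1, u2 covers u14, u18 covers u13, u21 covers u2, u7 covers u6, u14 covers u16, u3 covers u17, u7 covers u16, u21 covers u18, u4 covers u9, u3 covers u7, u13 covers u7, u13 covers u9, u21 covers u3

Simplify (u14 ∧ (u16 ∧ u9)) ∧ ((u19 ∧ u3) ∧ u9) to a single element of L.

u19

u16 ∧ u9 = u19
u14 ∧ u19 = u19
u19 ∧ u3 = u19
u19 ∧ u9 = u19
u19 ∧ u19 = u19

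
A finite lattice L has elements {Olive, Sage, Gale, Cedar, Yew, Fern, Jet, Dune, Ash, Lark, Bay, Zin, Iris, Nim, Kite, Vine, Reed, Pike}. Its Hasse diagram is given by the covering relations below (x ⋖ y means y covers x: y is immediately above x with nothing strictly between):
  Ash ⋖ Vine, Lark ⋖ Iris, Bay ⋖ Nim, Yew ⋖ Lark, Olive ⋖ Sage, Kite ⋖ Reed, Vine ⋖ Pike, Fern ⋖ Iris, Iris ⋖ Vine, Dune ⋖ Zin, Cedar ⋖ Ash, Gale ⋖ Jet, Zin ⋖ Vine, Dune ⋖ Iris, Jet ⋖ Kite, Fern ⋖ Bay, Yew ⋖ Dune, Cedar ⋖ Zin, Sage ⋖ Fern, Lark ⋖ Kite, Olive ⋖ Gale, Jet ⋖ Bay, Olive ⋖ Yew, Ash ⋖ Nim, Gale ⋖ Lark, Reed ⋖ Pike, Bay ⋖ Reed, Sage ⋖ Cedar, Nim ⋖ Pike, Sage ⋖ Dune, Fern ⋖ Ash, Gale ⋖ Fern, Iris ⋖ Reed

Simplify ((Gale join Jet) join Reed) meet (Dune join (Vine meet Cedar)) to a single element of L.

Gale ∨ Jet = Jet
Jet ∨ Reed = Reed
Vine ∧ Cedar = Cedar
Dune ∨ Cedar = Zin
Reed ∧ Zin = Dune

Dune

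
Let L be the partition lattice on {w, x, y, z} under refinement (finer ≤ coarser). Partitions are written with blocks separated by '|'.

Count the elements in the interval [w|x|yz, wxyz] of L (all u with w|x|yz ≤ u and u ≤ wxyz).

5

The interval [w|x|yz, wxyz] = {wxyz, wx|yz, wyz|x, w|xyz, w|x|yz}, which has 5 elements.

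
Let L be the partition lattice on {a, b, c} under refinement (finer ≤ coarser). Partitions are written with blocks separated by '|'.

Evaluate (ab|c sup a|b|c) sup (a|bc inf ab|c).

ab|c ∨ a|b|c = ab|c
a|bc ∧ ab|c = a|b|c
ab|c ∨ a|b|c = ab|c

ab|c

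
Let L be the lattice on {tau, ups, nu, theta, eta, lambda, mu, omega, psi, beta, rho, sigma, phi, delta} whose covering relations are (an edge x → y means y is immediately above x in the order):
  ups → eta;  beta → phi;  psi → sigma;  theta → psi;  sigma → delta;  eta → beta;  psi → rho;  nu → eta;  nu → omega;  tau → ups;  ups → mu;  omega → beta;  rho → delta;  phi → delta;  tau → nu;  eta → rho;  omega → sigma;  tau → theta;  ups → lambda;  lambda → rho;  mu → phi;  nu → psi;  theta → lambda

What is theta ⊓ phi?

tau

Common lower bounds of {theta, phi}: tau.
The greatest among these is tau.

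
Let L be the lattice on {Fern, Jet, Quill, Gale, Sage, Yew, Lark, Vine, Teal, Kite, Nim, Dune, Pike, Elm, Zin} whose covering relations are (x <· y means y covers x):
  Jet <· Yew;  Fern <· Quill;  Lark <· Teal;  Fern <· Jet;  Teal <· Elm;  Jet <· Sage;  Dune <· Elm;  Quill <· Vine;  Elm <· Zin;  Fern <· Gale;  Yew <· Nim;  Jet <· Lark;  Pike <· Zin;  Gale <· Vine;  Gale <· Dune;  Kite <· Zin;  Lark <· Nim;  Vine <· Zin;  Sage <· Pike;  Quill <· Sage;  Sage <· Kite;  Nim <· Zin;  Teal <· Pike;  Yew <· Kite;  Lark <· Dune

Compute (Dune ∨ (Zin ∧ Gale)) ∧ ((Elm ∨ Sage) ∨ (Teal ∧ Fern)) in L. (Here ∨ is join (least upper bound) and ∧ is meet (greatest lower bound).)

Zin ∧ Gale = Gale
Dune ∨ Gale = Dune
Elm ∨ Sage = Zin
Teal ∧ Fern = Fern
Zin ∨ Fern = Zin
Dune ∧ Zin = Dune

Dune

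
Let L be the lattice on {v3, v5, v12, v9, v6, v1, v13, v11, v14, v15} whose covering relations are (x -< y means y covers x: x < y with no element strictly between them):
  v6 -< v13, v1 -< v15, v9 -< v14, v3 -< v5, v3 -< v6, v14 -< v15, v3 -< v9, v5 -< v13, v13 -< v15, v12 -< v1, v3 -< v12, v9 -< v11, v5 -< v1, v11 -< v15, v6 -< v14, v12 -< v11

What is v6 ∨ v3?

v6

Common upper bounds of {v6, v3}: v13, v14, v15, v6.
The least among these is v6.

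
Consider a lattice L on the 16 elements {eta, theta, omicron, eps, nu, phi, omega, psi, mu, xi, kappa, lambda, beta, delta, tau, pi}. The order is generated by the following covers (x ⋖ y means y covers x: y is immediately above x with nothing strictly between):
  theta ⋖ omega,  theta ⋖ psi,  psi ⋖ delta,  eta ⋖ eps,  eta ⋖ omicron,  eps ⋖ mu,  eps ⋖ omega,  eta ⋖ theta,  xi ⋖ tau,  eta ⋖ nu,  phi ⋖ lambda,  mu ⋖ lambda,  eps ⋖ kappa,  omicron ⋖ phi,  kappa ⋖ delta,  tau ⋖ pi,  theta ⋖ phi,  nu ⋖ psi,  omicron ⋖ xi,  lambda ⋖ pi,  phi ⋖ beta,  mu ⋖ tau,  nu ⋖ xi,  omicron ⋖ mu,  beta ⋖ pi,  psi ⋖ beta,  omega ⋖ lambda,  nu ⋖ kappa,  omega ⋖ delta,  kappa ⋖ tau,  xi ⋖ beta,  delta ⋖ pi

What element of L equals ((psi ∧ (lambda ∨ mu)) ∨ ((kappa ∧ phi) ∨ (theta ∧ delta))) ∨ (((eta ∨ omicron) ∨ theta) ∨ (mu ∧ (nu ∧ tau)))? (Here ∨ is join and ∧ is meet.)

lambda ∨ mu = lambda
psi ∧ lambda = theta
kappa ∧ phi = eta
theta ∧ delta = theta
eta ∨ theta = theta
theta ∨ theta = theta
eta ∨ omicron = omicron
omicron ∨ theta = phi
nu ∧ tau = nu
mu ∧ nu = eta
phi ∨ eta = phi
theta ∨ phi = phi

phi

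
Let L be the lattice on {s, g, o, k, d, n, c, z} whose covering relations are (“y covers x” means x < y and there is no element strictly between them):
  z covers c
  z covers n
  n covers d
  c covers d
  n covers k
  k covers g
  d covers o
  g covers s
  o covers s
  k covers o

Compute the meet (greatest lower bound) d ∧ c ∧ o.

Common lower bounds of {d, c, o}: o, s.
The greatest among these is o.

o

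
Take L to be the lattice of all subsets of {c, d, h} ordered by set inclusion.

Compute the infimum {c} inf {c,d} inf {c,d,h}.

Common lower bounds of {{c}, {c,d}, {c,d,h}}: {c}, ∅.
The greatest among these is {c}.

{c}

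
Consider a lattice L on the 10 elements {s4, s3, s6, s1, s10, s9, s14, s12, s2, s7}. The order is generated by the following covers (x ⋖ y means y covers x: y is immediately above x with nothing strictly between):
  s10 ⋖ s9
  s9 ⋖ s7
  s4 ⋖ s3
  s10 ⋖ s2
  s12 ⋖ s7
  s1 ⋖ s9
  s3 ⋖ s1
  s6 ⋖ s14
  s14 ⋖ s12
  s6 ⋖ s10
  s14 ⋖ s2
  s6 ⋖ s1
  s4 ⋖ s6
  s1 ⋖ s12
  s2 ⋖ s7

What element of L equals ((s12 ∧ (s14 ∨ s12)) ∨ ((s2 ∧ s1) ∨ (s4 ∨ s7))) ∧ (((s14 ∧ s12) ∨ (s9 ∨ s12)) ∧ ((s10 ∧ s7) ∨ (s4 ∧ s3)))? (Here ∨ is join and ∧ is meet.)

s10

s14 ∨ s12 = s12
s12 ∧ s12 = s12
s2 ∧ s1 = s6
s4 ∨ s7 = s7
s6 ∨ s7 = s7
s12 ∨ s7 = s7
s14 ∧ s12 = s14
s9 ∨ s12 = s7
s14 ∨ s7 = s7
s10 ∧ s7 = s10
s4 ∧ s3 = s4
s10 ∨ s4 = s10
s7 ∧ s10 = s10
s7 ∧ s10 = s10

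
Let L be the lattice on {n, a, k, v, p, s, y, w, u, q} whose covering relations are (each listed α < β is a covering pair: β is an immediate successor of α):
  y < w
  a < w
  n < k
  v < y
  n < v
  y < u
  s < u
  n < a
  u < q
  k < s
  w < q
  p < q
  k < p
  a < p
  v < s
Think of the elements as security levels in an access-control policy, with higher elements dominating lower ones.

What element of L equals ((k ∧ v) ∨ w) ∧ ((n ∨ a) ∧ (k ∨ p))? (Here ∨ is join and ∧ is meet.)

a

k ∧ v = n
n ∨ w = w
n ∨ a = a
k ∨ p = p
a ∧ p = a
w ∧ a = a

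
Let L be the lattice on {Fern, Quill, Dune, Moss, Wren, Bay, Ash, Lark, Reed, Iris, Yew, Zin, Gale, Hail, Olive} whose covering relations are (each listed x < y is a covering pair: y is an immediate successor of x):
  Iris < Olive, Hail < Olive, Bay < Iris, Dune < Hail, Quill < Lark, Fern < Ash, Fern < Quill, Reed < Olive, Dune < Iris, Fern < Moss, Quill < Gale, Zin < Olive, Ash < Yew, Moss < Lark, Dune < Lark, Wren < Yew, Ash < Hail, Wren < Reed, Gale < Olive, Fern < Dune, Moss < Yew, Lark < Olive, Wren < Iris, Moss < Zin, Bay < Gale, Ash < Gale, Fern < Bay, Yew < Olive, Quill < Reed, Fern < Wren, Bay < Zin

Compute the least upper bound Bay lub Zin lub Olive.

Olive

Common upper bounds of {Bay, Zin, Olive}: Olive.
The least among these is Olive.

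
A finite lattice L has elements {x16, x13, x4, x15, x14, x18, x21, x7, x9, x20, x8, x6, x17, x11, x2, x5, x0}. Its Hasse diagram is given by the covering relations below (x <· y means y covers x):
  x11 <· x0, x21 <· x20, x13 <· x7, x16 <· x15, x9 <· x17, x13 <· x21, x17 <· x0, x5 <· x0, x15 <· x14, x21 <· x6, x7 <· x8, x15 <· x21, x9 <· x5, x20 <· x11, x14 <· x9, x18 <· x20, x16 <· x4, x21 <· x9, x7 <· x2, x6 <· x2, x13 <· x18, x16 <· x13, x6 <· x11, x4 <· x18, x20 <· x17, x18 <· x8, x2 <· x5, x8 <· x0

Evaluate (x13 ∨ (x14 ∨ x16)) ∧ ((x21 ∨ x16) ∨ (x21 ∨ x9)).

x14 ∨ x16 = x14
x13 ∨ x14 = x9
x21 ∨ x16 = x21
x21 ∨ x9 = x9
x21 ∨ x9 = x9
x9 ∧ x9 = x9

x9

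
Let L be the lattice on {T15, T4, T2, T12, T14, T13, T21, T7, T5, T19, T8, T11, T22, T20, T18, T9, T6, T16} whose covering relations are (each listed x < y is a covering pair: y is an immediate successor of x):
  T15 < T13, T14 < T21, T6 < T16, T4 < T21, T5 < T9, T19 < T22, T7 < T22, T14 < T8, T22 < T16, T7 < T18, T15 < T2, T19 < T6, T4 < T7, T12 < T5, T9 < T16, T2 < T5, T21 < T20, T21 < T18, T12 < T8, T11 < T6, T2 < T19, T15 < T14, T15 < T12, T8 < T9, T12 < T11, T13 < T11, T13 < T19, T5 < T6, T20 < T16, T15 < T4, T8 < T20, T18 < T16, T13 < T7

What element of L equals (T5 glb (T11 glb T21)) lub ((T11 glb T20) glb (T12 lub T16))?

T11 ∧ T21 = T15
T5 ∧ T15 = T15
T11 ∧ T20 = T12
T12 ∨ T16 = T16
T12 ∧ T16 = T12
T15 ∨ T12 = T12

T12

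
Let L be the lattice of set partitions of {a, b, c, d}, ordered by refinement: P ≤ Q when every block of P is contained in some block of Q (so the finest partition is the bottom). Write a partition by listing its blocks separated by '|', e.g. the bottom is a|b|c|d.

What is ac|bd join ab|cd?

abcd

The join of ac|bd and ab|cd merges any blocks that overlap across the partitions, giving abcd.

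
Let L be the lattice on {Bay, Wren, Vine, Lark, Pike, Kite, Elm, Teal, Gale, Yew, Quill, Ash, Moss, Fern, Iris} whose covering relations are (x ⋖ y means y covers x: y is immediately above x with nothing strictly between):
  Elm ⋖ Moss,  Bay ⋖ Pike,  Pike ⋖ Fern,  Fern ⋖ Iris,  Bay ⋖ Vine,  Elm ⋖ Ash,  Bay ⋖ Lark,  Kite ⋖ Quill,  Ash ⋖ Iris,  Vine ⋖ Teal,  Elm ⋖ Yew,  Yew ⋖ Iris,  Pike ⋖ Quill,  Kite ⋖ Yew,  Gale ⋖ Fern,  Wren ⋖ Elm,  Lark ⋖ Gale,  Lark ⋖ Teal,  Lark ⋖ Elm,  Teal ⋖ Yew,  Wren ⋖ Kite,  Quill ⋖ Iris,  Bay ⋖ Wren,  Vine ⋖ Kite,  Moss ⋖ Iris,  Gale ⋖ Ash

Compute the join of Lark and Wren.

Elm

Common upper bounds of {Lark, Wren}: Ash, Elm, Iris, Moss, Yew.
The least among these is Elm.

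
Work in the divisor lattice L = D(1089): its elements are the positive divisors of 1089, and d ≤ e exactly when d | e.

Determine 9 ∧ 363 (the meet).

3

Common lower bounds of {9, 363}: 1, 3.
The greatest among these is 3.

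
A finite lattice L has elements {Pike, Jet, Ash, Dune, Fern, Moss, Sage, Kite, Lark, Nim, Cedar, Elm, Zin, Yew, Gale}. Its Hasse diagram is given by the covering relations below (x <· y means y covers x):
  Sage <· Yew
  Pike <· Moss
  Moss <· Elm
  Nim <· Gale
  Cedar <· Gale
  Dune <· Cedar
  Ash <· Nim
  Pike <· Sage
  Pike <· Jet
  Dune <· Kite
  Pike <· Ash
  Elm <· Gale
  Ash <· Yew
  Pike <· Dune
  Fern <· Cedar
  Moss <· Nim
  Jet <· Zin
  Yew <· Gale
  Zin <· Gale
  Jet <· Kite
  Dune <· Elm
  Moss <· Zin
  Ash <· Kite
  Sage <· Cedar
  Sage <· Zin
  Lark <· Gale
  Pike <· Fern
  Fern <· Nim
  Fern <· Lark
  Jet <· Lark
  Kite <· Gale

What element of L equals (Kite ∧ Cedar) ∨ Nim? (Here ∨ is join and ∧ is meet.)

Kite ∧ Cedar = Dune
Dune ∨ Nim = Gale

Gale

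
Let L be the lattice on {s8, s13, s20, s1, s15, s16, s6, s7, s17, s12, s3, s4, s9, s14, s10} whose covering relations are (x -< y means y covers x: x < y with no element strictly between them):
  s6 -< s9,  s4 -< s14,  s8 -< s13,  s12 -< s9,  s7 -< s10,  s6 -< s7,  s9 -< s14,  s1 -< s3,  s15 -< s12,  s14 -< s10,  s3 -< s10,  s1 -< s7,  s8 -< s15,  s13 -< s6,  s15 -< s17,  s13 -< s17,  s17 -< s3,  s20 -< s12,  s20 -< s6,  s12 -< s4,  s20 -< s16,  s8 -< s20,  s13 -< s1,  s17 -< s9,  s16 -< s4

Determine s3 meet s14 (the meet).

s17

Common lower bounds of {s3, s14}: s13, s15, s17, s8.
The greatest among these is s17.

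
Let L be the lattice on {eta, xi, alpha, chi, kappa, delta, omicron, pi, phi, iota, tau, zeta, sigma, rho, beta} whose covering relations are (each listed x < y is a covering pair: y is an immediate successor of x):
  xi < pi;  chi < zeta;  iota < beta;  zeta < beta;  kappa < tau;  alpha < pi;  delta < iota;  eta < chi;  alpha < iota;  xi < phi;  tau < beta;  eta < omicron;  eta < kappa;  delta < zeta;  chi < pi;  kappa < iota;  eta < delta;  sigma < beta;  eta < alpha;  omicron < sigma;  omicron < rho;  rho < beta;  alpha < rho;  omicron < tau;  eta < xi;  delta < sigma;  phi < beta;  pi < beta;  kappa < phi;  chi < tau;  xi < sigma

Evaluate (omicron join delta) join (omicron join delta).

omicron ∨ delta = sigma
omicron ∨ delta = sigma
sigma ∨ sigma = sigma

sigma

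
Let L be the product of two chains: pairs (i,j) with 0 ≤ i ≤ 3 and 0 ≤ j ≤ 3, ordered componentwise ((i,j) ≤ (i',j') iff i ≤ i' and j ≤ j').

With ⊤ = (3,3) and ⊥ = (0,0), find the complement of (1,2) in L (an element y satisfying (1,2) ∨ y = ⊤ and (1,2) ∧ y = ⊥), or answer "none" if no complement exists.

none

For every candidate y, either (1,2) ∨ y ≠ (3,3) or (1,2) ∧ y ≠ (0,0); no complement exists.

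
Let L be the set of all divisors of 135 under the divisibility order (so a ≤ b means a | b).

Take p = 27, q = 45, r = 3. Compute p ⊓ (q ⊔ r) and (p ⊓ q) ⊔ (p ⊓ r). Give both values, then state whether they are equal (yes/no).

9; 9; yes

q ⊔ r = 45, so p ⊓ (q ⊔ r) = 27 ⊓ 45 = 9.
p ⊓ q = 9 and p ⊓ r = 3, so (p ⊓ q) ⊔ (p ⊓ r) = 9 ⊔ 3 = 9.
Equal: yes.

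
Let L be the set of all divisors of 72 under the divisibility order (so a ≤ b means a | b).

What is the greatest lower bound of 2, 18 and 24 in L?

2

Common lower bounds of {2, 18, 24}: 1, 2.
The greatest among these is 2.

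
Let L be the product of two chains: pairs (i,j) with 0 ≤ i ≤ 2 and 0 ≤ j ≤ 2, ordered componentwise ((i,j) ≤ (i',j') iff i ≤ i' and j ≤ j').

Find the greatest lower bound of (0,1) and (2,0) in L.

(0,0)

Common lower bounds of {(0,1), (2,0)}: (0,0).
The greatest among these is (0,0).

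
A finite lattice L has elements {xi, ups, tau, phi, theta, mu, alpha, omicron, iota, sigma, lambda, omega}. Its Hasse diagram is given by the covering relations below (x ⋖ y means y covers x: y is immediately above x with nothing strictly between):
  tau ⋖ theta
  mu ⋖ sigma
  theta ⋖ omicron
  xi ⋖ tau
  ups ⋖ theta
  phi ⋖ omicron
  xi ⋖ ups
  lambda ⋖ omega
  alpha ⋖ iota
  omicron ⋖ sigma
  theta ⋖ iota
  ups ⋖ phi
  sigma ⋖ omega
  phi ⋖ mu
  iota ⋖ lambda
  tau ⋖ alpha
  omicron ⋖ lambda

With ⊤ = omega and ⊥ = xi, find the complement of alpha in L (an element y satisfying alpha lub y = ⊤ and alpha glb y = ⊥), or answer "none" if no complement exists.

Need y with alpha ∨ y = omega and alpha ∧ y = xi.
Checking each element gives: mu.

mu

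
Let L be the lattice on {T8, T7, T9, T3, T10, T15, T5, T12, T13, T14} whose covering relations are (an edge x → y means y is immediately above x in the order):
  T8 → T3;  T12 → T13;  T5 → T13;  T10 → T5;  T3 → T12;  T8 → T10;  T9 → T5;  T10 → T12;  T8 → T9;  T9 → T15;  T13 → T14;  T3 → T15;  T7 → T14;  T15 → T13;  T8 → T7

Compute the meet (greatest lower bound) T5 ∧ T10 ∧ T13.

Common lower bounds of {T5, T10, T13}: T10, T8.
The greatest among these is T10.

T10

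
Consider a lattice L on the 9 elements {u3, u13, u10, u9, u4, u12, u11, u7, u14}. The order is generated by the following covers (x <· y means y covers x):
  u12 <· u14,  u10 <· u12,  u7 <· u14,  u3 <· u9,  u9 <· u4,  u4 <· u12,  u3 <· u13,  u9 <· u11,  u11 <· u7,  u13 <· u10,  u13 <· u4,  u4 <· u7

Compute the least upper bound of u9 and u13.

u4

Common upper bounds of {u9, u13}: u12, u14, u4, u7.
The least among these is u4.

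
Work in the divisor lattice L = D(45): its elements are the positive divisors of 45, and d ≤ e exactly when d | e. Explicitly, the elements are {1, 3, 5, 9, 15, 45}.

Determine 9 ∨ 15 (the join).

45

In the divisibility order, the join is the least common multiple: lcm(9, 15) = 45.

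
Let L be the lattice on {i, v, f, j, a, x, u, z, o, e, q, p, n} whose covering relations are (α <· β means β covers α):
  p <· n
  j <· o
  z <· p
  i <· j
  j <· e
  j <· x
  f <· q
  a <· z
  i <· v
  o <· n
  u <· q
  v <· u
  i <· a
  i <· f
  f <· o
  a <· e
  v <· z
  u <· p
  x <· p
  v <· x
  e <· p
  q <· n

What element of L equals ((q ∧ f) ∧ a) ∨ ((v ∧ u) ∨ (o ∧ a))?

v

q ∧ f = f
f ∧ a = i
v ∧ u = v
o ∧ a = i
v ∨ i = v
i ∨ v = v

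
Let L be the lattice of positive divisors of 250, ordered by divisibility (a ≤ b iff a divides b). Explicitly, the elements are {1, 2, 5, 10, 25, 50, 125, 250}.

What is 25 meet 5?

In the divisibility order, the meet is the greatest common divisor: gcd(25, 5) = 5.

5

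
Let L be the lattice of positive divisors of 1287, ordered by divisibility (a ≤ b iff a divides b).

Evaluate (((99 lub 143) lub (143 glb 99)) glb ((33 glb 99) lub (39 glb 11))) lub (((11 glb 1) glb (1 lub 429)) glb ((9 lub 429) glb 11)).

33

99 ∨ 143 = 1287
143 ∧ 99 = 11
1287 ∨ 11 = 1287
33 ∧ 99 = 33
39 ∧ 11 = 1
33 ∨ 1 = 33
1287 ∧ 33 = 33
11 ∧ 1 = 1
1 ∨ 429 = 429
1 ∧ 429 = 1
9 ∨ 429 = 1287
1287 ∧ 11 = 11
1 ∧ 11 = 1
33 ∨ 1 = 33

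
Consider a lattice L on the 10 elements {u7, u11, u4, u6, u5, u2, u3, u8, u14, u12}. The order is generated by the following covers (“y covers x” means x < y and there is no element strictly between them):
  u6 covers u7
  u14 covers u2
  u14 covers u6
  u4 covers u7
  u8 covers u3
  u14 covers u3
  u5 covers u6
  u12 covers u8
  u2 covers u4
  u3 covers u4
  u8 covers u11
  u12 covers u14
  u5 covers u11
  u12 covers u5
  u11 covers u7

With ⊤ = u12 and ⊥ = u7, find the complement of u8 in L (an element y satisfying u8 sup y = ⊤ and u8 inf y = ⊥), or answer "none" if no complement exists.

u6

Need y with u8 ∨ y = u12 and u8 ∧ y = u7.
Checking each element gives: u6.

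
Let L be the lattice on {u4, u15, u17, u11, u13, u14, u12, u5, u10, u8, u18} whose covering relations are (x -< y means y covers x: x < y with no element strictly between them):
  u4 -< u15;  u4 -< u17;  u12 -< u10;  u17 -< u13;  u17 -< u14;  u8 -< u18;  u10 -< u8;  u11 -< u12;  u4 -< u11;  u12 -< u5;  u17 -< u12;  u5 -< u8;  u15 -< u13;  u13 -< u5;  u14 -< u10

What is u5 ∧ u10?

u12

Common lower bounds of {u5, u10}: u11, u12, u17, u4.
The greatest among these is u12.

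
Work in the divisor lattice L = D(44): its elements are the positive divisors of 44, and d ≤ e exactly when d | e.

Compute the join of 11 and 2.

In the divisibility order, the join is the least common multiple: lcm(11, 2) = 22.

22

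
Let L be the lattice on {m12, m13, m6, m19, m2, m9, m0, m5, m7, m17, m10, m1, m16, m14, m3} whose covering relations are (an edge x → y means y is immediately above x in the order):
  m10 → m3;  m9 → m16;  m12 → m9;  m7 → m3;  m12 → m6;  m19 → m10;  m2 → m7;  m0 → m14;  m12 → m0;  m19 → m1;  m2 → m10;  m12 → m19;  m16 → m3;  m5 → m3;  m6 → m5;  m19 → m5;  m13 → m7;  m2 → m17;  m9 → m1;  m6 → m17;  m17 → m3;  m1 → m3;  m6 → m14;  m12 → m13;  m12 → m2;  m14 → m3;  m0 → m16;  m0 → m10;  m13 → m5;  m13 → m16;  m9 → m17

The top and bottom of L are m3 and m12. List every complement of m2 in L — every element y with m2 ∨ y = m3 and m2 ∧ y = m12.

Need y with m2 ∨ y = m3 and m2 ∧ y = m12.
Checking each element gives: m1, m14, m16, m5.

m1, m14, m16, m5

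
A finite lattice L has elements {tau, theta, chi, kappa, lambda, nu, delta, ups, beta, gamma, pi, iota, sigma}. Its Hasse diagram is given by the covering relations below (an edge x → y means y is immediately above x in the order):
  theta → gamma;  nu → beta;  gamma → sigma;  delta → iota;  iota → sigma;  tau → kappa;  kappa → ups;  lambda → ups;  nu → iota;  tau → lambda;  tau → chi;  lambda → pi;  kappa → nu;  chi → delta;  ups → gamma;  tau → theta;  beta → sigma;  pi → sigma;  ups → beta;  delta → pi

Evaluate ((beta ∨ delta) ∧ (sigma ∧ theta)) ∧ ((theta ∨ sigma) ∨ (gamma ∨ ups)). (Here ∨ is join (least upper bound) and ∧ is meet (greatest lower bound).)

theta

beta ∨ delta = sigma
sigma ∧ theta = theta
sigma ∧ theta = theta
theta ∨ sigma = sigma
gamma ∨ ups = gamma
sigma ∨ gamma = sigma
theta ∧ sigma = theta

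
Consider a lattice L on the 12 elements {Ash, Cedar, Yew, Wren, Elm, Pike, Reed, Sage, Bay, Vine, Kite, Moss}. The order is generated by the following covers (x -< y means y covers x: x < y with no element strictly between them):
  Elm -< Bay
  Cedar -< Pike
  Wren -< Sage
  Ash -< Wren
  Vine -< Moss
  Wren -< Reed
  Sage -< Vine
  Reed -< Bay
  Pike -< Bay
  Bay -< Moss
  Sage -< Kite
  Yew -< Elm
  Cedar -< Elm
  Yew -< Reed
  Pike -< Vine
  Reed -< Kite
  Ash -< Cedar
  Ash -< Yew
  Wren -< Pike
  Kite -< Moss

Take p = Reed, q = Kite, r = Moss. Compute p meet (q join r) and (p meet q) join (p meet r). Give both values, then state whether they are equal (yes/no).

Reed; Reed; yes

q join r = Moss, so p meet (q join r) = Reed meet Moss = Reed.
p meet q = Reed and p meet r = Reed, so (p meet q) join (p meet r) = Reed join Reed = Reed.
Equal: yes.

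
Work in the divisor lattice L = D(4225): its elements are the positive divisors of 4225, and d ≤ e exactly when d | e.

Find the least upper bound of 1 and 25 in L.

Common upper bounds of {1, 25}: 25, 325, 4225.
The least among these is 25.

25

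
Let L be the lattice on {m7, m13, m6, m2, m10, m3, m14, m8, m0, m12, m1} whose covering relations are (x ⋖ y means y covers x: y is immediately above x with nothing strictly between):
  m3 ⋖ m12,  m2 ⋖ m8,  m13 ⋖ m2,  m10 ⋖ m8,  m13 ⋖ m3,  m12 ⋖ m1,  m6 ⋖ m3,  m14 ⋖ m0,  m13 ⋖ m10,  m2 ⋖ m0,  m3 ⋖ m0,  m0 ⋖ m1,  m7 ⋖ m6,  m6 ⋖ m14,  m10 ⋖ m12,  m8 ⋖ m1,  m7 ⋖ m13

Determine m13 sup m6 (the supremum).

m3

Common upper bounds of {m13, m6}: m0, m1, m12, m3.
The least among these is m3.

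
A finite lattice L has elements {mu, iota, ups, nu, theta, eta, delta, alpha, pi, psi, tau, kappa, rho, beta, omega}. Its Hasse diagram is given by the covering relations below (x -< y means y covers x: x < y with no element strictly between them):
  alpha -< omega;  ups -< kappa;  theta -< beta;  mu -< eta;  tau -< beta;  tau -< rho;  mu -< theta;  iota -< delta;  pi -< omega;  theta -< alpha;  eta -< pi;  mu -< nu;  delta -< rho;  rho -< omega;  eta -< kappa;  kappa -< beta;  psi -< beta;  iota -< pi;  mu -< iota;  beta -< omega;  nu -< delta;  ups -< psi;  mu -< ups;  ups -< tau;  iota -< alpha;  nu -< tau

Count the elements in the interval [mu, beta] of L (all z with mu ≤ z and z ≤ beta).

The interval [mu, beta] = {beta, eta, kappa, mu, nu, psi, tau, theta, ups}, which has 9 elements.

9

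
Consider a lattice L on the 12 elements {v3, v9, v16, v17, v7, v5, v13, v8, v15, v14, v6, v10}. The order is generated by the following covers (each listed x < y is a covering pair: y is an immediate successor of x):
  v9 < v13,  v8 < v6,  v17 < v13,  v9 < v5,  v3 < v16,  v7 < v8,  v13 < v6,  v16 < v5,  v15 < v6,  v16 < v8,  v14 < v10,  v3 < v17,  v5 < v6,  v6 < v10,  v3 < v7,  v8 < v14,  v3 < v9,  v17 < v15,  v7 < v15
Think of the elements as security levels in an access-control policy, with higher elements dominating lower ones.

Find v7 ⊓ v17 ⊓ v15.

v3

Common lower bounds of {v7, v17, v15}: v3.
The greatest among these is v3.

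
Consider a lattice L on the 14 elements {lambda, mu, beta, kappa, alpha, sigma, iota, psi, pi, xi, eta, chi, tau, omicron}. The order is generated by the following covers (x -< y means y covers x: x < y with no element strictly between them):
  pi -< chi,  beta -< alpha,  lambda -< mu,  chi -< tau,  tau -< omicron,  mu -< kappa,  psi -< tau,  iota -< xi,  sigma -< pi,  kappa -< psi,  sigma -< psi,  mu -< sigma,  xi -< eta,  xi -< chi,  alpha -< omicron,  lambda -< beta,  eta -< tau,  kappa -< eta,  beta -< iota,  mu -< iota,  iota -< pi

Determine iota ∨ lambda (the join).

iota

Common upper bounds of {iota, lambda}: chi, eta, iota, omicron, pi, tau, xi.
The least among these is iota.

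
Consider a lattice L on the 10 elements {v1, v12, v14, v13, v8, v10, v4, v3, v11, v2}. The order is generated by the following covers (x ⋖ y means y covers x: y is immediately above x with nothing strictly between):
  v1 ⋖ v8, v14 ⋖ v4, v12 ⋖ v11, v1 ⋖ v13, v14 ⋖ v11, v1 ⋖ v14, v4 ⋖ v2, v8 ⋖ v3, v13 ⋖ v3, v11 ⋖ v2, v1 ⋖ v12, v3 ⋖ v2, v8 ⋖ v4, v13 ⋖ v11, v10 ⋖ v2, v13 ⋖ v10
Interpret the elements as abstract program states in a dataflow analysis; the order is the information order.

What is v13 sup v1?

v13

Common upper bounds of {v13, v1}: v10, v11, v13, v2, v3.
The least among these is v13.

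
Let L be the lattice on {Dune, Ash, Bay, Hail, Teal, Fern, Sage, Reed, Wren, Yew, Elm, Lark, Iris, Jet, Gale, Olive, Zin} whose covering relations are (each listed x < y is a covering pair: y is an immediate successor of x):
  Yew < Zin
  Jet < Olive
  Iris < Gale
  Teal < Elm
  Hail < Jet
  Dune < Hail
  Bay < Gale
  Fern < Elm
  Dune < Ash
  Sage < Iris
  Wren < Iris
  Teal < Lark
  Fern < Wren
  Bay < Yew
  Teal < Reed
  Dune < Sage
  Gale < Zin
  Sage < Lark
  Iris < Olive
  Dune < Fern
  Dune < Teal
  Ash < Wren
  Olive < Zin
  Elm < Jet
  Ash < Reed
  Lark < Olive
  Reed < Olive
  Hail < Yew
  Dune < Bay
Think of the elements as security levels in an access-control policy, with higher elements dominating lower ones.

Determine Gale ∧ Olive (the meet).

Common lower bounds of {Gale, Olive}: Ash, Dune, Fern, Iris, Sage, Wren.
The greatest among these is Iris.

Iris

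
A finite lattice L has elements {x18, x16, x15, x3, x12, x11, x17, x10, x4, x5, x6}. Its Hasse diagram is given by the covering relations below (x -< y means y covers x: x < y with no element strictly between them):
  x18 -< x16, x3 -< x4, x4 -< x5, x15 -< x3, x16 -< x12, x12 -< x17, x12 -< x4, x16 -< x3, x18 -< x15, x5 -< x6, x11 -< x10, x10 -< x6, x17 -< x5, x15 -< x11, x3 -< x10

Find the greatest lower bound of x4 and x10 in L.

x3

Common lower bounds of {x4, x10}: x15, x16, x18, x3.
The greatest among these is x3.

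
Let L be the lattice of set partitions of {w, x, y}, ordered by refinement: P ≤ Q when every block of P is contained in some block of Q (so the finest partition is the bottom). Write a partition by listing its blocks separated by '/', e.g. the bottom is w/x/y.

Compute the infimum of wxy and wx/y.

The meet (common refinement) of wxy and wx/y intersects blocks pairwise, giving wx/y.

wx/y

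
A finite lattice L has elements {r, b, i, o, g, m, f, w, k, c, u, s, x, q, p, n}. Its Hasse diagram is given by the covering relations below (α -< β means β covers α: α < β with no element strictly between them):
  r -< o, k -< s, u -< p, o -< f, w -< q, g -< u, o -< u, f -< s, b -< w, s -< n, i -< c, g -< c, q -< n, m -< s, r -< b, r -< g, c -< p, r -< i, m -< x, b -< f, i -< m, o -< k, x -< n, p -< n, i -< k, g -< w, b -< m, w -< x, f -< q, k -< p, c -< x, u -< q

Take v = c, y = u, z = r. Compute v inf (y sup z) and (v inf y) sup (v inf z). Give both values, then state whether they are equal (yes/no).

y sup z = u, so v inf (y sup z) = c inf u = g.
v inf y = g and v inf z = r, so (v inf y) sup (v inf z) = g sup r = g.
Equal: yes.

g; g; yes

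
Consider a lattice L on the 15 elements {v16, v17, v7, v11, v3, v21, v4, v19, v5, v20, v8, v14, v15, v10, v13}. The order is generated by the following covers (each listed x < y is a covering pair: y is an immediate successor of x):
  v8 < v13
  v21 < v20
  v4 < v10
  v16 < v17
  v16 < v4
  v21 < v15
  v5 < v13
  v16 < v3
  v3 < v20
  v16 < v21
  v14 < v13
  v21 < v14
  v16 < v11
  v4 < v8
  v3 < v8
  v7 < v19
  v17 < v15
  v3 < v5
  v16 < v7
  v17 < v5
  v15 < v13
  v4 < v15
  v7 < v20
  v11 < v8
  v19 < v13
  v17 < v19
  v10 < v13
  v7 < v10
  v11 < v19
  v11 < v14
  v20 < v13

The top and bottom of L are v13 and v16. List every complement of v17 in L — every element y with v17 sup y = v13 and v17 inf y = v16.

v10, v14, v20, v8

Need y with v17 ∨ y = v13 and v17 ∧ y = v16.
Checking each element gives: v10, v14, v20, v8.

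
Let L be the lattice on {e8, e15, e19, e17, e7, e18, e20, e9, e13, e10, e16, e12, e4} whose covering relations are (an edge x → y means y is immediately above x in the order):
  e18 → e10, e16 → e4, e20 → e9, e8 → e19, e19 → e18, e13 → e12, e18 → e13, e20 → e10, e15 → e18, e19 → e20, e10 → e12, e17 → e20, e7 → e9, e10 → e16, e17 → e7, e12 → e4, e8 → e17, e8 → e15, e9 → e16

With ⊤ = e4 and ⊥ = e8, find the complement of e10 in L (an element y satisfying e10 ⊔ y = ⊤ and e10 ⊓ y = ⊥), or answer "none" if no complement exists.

For every candidate y, either e10 ∨ y ≠ e4 or e10 ∧ y ≠ e8; no complement exists.

none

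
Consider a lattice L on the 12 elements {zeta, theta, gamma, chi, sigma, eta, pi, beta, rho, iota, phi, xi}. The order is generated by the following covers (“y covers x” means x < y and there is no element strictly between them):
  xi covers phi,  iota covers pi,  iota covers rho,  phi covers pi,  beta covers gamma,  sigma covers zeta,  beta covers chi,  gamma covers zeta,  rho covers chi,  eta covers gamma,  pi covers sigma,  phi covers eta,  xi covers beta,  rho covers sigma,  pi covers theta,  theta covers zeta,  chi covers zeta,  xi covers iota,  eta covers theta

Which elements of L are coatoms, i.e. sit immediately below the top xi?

The coatoms are exactly the elements covered by xi: beta, iota, phi.

beta, iota, phi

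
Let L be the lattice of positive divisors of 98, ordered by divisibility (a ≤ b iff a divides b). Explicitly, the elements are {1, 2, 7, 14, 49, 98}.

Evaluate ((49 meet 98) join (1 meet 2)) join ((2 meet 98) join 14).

49 ∧ 98 = 49
1 ∧ 2 = 1
49 ∨ 1 = 49
2 ∧ 98 = 2
2 ∨ 14 = 14
49 ∨ 14 = 98

98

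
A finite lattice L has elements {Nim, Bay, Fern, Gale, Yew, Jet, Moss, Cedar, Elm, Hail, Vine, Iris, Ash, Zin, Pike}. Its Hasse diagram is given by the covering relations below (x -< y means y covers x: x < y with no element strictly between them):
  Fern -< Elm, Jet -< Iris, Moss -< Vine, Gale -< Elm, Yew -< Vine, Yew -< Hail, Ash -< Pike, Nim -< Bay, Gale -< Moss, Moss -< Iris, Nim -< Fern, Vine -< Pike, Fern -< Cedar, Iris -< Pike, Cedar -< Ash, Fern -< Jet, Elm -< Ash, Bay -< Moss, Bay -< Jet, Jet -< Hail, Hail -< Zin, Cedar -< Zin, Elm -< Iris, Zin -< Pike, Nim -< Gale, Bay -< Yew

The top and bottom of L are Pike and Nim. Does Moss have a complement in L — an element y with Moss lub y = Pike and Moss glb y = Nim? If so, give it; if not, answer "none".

Cedar

Need y with Moss ∨ y = Pike and Moss ∧ y = Nim.
Checking each element gives: Cedar.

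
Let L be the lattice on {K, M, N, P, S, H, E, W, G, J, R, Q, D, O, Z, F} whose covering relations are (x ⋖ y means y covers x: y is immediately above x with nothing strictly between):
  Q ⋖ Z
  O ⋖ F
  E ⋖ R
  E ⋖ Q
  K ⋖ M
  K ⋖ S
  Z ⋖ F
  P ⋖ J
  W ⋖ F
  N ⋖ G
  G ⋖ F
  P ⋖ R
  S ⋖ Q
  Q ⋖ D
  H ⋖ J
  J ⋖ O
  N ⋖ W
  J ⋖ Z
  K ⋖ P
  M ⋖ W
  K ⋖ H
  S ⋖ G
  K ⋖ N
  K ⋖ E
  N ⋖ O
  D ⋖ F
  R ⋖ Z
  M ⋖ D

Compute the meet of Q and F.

Common lower bounds of {Q, F}: E, K, Q, S.
The greatest among these is Q.

Q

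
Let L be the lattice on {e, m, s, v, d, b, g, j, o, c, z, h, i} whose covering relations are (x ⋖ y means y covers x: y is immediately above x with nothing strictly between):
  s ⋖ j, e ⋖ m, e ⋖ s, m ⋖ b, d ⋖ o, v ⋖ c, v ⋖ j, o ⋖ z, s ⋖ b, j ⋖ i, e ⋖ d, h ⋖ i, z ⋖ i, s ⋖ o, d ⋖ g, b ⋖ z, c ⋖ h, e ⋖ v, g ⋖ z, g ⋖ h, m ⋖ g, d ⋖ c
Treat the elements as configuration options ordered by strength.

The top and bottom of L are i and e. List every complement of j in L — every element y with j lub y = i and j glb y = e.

Need y with j ∨ y = i and j ∧ y = e.
Checking each element gives: d, g, m.

d, g, m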